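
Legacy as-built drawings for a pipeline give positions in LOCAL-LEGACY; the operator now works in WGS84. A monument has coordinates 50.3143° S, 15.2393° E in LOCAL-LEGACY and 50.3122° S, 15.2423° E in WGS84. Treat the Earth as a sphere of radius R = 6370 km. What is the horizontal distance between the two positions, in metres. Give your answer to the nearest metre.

316 m

Δφ = -50.3122° − -50.3143° = +0.0021°; Δλ = 15.2423° − 15.2393° = +0.0030°.
1° along a meridian = πR/180 = 111177 m.
ΔN = Δφ × 111177 = 233.5 m; ΔE = Δλ × 111177 × cos(-50.3143°) = +0.0030 × 111177 × 0.638576 = 213.0 m.
Distance = √(ΔE² + ΔN²) = √(213.0² + 233.5²) = 316.0 m.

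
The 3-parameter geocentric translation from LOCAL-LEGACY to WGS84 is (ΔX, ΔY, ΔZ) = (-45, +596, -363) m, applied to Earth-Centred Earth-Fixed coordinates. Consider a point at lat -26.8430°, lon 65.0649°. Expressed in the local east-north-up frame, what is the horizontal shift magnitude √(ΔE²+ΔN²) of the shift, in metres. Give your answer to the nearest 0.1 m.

305.2 m

The local east axis at (φ, λ) is (−sin λ, cos λ, 0), so ΔE = −sin(65.0649°)·(-45) + cos(65.0649°)·596 = 292.07 m.
The local north axis is (−sin φ cos λ, −sin φ sin λ, cos φ), giving ΔN = -8.567 + 244.036 − 323.886 = -88.42 m.
Horizontal magnitude = √(ΔE² + ΔN²) = √(292.07² + (-88.42)²) = 305.16 m.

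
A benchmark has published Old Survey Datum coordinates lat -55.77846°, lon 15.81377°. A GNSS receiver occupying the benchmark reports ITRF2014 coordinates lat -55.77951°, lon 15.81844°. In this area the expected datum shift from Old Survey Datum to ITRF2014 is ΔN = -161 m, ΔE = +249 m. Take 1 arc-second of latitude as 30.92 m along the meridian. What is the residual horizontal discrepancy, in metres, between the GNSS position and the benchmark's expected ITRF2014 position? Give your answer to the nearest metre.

62 m

Observed coordinate differences: Δφ = -0.00105°, Δλ = +0.00467°.
Converting to metres (1° lat = 111312 m, cos φ = 0.562394): observed ΔN = -116.9 m, observed ΔE = 292.3 m.
Subtracting the expected shift leaves a residual of -116.9 − (-161) = 44.1 m north and 292.3 − (249) = 43.3 m east.
Residual distance = √(44.1² + 43.3²) = 61.9 m.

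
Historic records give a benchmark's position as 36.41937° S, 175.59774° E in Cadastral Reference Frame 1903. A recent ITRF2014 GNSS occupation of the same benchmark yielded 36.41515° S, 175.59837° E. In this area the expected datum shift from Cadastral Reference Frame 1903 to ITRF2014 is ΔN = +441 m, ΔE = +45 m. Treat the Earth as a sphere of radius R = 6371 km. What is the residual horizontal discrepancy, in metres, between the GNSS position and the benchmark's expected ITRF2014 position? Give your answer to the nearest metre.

30 m

Observed coordinate differences: Δφ = +0.00422°, Δλ = +0.00063°.
Converting to metres (1° lat = 111195 m, cos φ = 0.804693): observed ΔN = 469.2 m, observed ΔE = 56.4 m.
Subtracting the expected shift leaves a residual of 469.2 − (441) = 28.2 m north and 56.4 − (45) = 11.4 m east.
Residual distance = √(28.2² + 11.4²) = 30.4 m.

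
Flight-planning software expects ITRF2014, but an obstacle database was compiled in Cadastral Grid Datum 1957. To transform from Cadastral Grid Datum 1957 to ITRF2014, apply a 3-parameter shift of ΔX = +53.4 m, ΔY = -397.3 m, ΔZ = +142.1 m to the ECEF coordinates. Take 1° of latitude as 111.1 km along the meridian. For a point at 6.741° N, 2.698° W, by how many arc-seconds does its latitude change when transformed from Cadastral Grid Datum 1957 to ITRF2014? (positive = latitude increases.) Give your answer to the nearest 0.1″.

sin φ = 0.117381, cos φ = 0.993087, sin λ = -0.047072, cos λ = 0.998892.
North component: ΔN = −sin φ cos λ·ΔX − sin φ sin λ·ΔY + cos φ·ΔZ = −(0.117381)(0.998892)(53.4) − (0.117381)(-0.047072)(-397.3) + (0.993087)(142.1) = 132.66 m.
1° of latitude spans 111100 m, so Δφ = 132.66 / 111100 × 3600 = 4.299″.

Δφ = 4.3″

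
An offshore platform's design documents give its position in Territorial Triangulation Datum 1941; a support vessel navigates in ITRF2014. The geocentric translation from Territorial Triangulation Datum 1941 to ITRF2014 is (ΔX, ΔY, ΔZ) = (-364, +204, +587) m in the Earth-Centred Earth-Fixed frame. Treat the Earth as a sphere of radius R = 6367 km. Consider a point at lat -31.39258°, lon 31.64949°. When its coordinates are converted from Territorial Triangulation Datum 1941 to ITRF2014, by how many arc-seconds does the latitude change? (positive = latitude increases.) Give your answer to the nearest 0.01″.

Δφ = 12.81″

sin φ = -0.520899, cos φ = 0.853618, sin λ = 0.524721, cos λ = 0.851274.
North component: ΔN = −sin φ cos λ·ΔX − sin φ sin λ·ΔY + cos φ·ΔZ = −(-0.520899)(0.851274)(-364) − (-0.520899)(0.524721)(204) + (0.853618)(587) = 395.42 m.
1° of latitude spans πR/180 = 111125 m, so Δφ = 395.42 / 111125 × 3600 = 12.810″.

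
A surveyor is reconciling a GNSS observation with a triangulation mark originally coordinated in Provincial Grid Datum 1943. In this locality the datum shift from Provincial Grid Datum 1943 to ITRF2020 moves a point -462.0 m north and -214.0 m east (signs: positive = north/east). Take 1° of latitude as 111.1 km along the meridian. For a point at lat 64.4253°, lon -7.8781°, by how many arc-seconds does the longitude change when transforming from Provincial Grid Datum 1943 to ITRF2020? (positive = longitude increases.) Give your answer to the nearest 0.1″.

Δλ = -16.1″

At latitude 64.4253°, cos φ = 0.431687.
1° of longitude at this latitude = 111.1 × cos φ = 47.96 km, so Δλ = -214.0 / 47960.5 = -0.0044620° = -16.063″.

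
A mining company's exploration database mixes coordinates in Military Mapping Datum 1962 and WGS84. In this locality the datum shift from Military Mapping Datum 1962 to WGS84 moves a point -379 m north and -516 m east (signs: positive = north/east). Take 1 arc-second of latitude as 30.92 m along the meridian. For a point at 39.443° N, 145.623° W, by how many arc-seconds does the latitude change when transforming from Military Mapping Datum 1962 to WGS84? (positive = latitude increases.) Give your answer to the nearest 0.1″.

Δφ = -12.3″

1″ of latitude = 30.92 m, so Δφ = -379.0 / 30.92 = -12.257″.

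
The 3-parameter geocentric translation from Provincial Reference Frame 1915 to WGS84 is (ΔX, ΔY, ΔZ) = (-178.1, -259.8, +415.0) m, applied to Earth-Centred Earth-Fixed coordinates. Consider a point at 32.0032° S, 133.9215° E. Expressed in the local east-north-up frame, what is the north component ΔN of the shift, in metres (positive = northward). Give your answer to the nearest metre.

At φ = -32.0032°, λ = 133.9215°: sin φ = -0.529967, cos φ = 0.848018, sin λ = 0.720291, cos λ = -0.693672.
ΔN = −sin φ cos λ·ΔX − sin φ sin λ·ΔY + cos φ·ΔZ = −(-0.529967)(-0.693672)(-178.1) − (-0.529967)(0.720291)(-259.8) + (0.848018)(415.0) = 318.23 m.

ΔN = 318 m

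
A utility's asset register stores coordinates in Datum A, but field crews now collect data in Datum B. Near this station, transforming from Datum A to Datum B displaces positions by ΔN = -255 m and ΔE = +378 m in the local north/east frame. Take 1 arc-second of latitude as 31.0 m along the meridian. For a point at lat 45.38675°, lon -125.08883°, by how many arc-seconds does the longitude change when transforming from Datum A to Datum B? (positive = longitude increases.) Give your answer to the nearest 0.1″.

At latitude 45.38675°, cos φ = 0.702318.
1″ of longitude at this latitude = 31.00 × cos φ = 21.7718 m, so Δλ = 378.0 / 21.7718 = 17.362″.

Δλ = 17.4″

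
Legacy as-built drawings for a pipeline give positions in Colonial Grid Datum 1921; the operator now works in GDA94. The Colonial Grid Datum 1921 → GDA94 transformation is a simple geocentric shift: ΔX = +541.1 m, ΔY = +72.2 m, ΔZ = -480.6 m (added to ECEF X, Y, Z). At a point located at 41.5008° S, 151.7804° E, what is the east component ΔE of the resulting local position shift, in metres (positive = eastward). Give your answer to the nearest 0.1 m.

ΔE = -319.5 m

At φ = -41.5008°, λ = 151.7804°: sin φ = -0.662631, cos φ = 0.748946, sin λ = 0.472852, cos λ = -0.881142.
ΔE = −sin λ·ΔX + cos λ·ΔY = −(0.472852)·(541.1) + (-0.881142)·(72.2) = -319.48 m.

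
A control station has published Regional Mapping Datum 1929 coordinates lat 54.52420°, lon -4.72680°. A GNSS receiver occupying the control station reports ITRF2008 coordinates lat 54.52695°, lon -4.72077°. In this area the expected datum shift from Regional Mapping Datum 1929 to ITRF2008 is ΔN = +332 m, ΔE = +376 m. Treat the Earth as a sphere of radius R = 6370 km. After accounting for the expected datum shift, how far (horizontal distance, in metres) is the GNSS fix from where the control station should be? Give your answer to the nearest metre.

29 m

Observed coordinate differences: Δφ = +0.00275°, Δλ = +0.00603°.
Converting to metres (1° lat = 111177 m, cos φ = 0.580359): observed ΔN = 305.7 m, observed ΔE = 389.1 m.
Subtracting the expected shift leaves a residual of 305.7 − (332) = -26.3 m north and 389.1 − (376) = 13.1 m east.
Residual distance = √((-26.3)² + 13.1²) = 29.3 m.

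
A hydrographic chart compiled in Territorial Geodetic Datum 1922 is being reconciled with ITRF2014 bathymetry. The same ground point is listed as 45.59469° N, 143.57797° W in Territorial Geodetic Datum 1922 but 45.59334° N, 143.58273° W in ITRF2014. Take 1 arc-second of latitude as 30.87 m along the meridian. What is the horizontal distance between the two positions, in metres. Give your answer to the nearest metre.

399 m

Δφ = 45.59334° − 45.59469° = -0.00135°; Δλ = -143.58273° − -143.57797° = -0.00476°.
1° of latitude = 3600 × 30.87 = 111132 m.
ΔN = Δφ × 111132 = -150.0 m; ΔE = Δλ × 111132 × cos(45.59469°) = -0.00476 × 111132 × 0.699730 = -370.1 m.
Distance = √(ΔE² + ΔN²) = √((-370.1)² + (-150.0)²) = 399.4 m.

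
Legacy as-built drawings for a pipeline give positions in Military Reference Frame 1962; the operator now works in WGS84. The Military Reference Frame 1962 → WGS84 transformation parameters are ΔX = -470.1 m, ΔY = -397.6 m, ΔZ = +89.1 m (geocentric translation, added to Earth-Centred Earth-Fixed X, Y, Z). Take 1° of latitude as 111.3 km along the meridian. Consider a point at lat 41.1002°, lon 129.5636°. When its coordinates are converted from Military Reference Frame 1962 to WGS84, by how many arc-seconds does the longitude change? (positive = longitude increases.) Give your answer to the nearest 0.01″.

Δλ = 26.43″

sin φ = 0.657378, cos φ = 0.753561, sin λ = 0.770918, cos λ = -0.636934.
East component: ΔE = −sin λ·ΔX + cos λ·ΔY = −(0.770918)(-470.1) + (-0.636934)(-397.6) = 615.65 m.
1° of latitude spans 111300 m; at latitude φ, 1° of longitude spans that × cos φ = 83871.4 m, so Δλ = 615.65 / 83871.4 × 3600 = 26.426″.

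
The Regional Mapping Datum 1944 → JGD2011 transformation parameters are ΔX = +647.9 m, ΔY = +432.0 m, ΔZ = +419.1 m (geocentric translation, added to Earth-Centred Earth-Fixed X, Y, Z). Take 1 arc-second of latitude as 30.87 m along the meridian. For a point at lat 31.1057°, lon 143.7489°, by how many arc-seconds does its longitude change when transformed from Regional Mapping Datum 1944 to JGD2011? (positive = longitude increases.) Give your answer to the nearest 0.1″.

Δλ = -27.7″

sin φ = 0.516619, cos φ = 0.856216, sin λ = 0.591325, cos λ = -0.806433.
East component: ΔE = −sin λ·ΔX + cos λ·ΔY = −(0.591325)(647.9) + (-0.806433)(432.0) = -731.50 m.
1° of latitude spans 3600 × 30.87 = 111132 m; at latitude φ, 1° of longitude spans that × cos φ = 95153.0 m, so Δλ = -731.50 / 95153.0 × 3600 = -27.675″.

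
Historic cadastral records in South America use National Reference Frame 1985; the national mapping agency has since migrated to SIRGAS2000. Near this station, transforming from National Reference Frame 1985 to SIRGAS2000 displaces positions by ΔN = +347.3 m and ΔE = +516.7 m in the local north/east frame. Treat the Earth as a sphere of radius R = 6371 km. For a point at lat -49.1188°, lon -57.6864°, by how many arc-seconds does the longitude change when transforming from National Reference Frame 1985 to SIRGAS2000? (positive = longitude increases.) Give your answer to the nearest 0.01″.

At latitude -49.1188°, cos φ = 0.654493.
One radian of longitude at latitude φ spans R cos φ, so Δλ = ΔE / (R cos φ) = 516.7 / (6371000 × 0.654493) = 1.2392e-04 rad = 25.559″.

Δλ = 25.56″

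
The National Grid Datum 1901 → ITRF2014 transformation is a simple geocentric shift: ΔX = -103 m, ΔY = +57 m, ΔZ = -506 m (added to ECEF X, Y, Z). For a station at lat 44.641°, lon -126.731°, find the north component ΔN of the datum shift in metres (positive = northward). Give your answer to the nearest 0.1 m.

ΔN = -371.2 m

The local north axis is (−sin φ cos λ, −sin φ sin λ, cos φ), giving ΔN = -43.284 + 32.100 − 360.031 = -371.22 m.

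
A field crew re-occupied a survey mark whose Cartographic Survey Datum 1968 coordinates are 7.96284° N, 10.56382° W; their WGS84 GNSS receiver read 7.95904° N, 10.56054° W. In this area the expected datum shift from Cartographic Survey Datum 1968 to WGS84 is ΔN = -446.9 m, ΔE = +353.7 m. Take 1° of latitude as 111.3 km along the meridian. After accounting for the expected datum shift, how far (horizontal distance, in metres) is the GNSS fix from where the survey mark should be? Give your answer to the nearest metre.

Observed coordinate differences: Δφ = -0.00380°, Δλ = +0.00328°.
Converting to metres (1° lat = 111300 m, cos φ = 0.990358): observed ΔN = -422.9 m, observed ΔE = 361.5 m.
Subtracting the expected shift leaves a residual of -422.9 − (-446.9) = 24.0 m north and 361.5 − (353.7) = 7.8 m east.
Residual distance = √(24.0² + 7.8²) = 25.2 m.

25 m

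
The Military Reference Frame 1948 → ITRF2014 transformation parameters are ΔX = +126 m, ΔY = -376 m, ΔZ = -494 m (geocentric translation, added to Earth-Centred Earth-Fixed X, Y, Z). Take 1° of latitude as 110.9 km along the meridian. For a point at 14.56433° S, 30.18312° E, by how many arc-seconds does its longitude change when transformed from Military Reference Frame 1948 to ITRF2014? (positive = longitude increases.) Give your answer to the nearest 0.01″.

Δλ = -13.03″

sin φ = -0.251467, cos φ = 0.967866, sin λ = 0.502765, cos λ = 0.864423.
East component: ΔE = −sin λ·ΔX + cos λ·ΔY = −(0.502765)(126) + (0.864423)(-376) = -388.37 m.
1° of latitude spans 110900 m; at latitude φ, 1° of longitude spans that × cos φ = 107336.3 m, so Δλ = -388.37 / 107336.3 × 3600 = -13.026″.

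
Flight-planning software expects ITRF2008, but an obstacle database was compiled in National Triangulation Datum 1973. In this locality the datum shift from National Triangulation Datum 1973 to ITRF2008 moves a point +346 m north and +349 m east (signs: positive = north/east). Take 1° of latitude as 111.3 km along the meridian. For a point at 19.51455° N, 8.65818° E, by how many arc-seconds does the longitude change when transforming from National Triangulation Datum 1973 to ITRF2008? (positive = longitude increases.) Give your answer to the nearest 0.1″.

At latitude 19.51455°, cos φ = 0.942557.
1° of longitude at this latitude = 111.3 × cos φ = 104.91 km, so Δλ = 349.0 / 104906.6 = 0.0033268° = 11.976″.

Δλ = 12.0″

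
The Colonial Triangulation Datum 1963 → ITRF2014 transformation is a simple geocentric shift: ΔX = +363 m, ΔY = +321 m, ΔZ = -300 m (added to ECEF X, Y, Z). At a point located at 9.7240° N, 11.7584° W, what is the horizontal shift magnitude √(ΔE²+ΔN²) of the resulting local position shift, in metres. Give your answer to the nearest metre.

At φ = 9.7240°, λ = -11.7584°: sin φ = 0.168902, cos φ = 0.985633, sin λ = -0.203785, cos λ = 0.979016.
ΔE = −sin λ·ΔX + cos λ·ΔY = −(-0.203785)·(363) + (0.979016)·(321) = 388.24 m.
ΔN = −sin φ cos λ·ΔX − sin φ sin λ·ΔY + cos φ·ΔZ = −(0.168902)(0.979016)(363) − (0.168902)(-0.203785)(321) + (0.985633)(-300) = -344.67 m.
Horizontal magnitude = √(ΔE² + ΔN²) = √(388.24² + (-344.67)²) = 519.16 m.

519 m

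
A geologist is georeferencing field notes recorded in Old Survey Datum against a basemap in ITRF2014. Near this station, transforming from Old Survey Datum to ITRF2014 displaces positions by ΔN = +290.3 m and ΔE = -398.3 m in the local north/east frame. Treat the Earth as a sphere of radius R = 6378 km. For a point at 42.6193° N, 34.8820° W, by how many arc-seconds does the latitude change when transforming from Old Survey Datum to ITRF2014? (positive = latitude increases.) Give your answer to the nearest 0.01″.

On a sphere of radius R, 1 rad of latitude = R, so Δφ = ΔN / R = 290.3 / 6378000 = 4.5516e-05 rad = 9.388″.

Δφ = 9.39″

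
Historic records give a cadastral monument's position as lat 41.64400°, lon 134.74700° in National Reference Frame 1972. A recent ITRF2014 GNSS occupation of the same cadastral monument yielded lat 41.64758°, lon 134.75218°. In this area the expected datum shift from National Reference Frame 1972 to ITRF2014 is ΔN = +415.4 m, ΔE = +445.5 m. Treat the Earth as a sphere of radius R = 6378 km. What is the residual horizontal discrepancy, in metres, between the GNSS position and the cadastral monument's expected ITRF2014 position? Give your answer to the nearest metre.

22 m

Observed coordinate differences: Δφ = +0.00358°, Δλ = +0.00518°.
Converting to metres (1° lat = 111317 m, cos φ = 0.747288): observed ΔN = 398.5 m, observed ΔE = 430.9 m.
Subtracting the expected shift leaves a residual of 398.5 − (415.4) = -16.9 m north and 430.9 − (445.5) = -14.6 m east.
Residual distance = √((-16.9)² + (-14.6)²) = 22.3 m.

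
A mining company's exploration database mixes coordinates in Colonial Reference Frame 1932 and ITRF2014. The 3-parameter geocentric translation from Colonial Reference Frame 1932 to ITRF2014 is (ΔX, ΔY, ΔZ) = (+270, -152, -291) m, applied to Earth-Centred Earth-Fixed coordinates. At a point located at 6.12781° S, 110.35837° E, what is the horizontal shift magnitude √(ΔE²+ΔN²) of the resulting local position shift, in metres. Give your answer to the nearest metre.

The local east axis at (φ, λ) is (−sin λ, cos λ, 0), so ΔE = −sin(110.35837°)·270 + cos(110.35837°)·(-152) = -200.26 m.
The local north axis is (−sin φ cos λ, −sin φ sin λ, cos φ), giving ΔN = -10.027 − 15.212 − 289.337 = -314.58 m.
Horizontal magnitude = √(ΔE² + ΔN²) = √((-200.26)² + (-314.58)²) = 372.91 m.

373 m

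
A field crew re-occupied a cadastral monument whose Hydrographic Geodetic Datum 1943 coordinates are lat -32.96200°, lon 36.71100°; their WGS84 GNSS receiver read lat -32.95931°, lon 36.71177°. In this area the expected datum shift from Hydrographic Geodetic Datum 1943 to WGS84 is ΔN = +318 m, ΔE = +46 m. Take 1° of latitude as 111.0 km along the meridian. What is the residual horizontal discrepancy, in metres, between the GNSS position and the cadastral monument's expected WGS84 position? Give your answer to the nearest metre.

32 m

Observed coordinate differences: Δφ = +0.00269°, Δλ = +0.00077°.
Converting to metres (1° lat = 111000 m, cos φ = 0.839032): observed ΔN = 298.6 m, observed ΔE = 71.7 m.
Subtracting the expected shift leaves a residual of 298.6 − (318) = -19.4 m north and 71.7 − (46) = 25.7 m east.
Residual distance = √((-19.4)² + 25.7²) = 32.2 m.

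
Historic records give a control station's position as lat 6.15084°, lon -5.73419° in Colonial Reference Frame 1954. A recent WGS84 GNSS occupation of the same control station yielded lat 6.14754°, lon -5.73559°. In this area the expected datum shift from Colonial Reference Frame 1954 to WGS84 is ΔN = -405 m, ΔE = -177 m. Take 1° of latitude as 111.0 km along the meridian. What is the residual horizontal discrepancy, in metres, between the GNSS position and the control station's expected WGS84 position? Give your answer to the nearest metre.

45 m

Observed coordinate differences: Δφ = -0.00330°, Δλ = -0.00140°.
Converting to metres (1° lat = 111000 m, cos φ = 0.994243): observed ΔN = -366.3 m, observed ΔE = -154.5 m.
Subtracting the expected shift leaves a residual of -366.3 − (-405) = 38.7 m north and -154.5 − (-177) = 22.5 m east.
Residual distance = √(38.7² + 22.5²) = 44.8 m.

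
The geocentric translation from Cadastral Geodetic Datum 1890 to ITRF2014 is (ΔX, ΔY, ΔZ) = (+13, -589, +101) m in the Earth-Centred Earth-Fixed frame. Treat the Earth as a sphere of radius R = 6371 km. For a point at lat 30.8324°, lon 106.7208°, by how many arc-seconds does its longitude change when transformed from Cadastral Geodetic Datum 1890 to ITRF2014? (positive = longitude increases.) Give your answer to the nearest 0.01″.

sin φ = 0.512529, cos φ = 0.858670, sin λ = 0.957718, cos λ = -0.287708.
East component: ΔE = −sin λ·ΔX + cos λ·ΔY = −(0.957718)(13) + (-0.287708)(-589) = 157.01 m.
1° of latitude spans πR/180 = 111195 m; at latitude φ, 1° of longitude spans that × cos φ = 95479.8 m, so Δλ = 157.01 / 95479.8 × 3600 = 5.920″.

Δλ = 5.92″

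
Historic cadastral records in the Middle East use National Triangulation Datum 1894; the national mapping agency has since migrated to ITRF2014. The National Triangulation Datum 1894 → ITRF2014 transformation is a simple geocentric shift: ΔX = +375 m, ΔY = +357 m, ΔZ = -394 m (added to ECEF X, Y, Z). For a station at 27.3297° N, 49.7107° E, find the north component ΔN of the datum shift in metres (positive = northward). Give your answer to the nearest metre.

ΔN = -586 m

At φ = 27.3297°, λ = 49.7107°: sin φ = 0.459110, cos φ = 0.888379, sin λ = 0.762789, cos λ = 0.646647.
ΔN = −sin φ cos λ·ΔX − sin φ sin λ·ΔY + cos φ·ΔZ = −(0.459110)(0.646647)(375) − (0.459110)(0.762789)(357) + (0.888379)(-394) = -586.38 m.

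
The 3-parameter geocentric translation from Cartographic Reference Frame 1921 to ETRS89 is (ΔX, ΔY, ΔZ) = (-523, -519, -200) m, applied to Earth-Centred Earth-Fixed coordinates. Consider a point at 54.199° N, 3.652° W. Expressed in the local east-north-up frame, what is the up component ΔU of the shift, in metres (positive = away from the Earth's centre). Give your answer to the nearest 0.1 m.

The local up (radial) axis is (cos φ cos λ, cos φ sin λ, sin φ), giving ΔU = -305.319 + 19.338 − 162.211 = -448.19 m.

ΔU = -448.2 m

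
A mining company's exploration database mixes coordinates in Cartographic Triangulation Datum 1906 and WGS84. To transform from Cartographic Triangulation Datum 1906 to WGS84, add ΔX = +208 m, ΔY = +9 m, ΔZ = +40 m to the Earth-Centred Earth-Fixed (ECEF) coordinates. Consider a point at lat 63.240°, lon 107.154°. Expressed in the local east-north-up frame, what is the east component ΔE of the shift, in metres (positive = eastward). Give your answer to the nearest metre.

ΔE = -201 m

At φ = 63.240°, λ = 107.154°: sin φ = 0.892900, cos φ = 0.450254, sin λ = 0.955515, cos λ = -0.294941.
ΔE = −sin λ·ΔX + cos λ·ΔY = −(0.955515)·(208) + (-0.294941)·(9) = -201.40 m.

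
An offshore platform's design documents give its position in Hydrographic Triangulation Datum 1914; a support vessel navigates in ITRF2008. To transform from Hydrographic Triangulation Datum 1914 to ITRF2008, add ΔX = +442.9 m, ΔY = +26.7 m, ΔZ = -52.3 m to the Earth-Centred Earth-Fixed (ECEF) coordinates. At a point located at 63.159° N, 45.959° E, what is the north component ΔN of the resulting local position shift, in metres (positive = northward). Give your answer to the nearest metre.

At φ = 63.159°, λ = 45.959°: sin φ = 0.892263, cos φ = 0.451516, sin λ = 0.718843, cos λ = 0.695173.
ΔN = −sin φ cos λ·ΔX − sin φ sin λ·ΔY + cos φ·ΔZ = −(0.892263)(0.695173)(442.9) − (0.892263)(0.718843)(26.7) + (0.451516)(-52.3) = -315.46 m.

ΔN = -315 m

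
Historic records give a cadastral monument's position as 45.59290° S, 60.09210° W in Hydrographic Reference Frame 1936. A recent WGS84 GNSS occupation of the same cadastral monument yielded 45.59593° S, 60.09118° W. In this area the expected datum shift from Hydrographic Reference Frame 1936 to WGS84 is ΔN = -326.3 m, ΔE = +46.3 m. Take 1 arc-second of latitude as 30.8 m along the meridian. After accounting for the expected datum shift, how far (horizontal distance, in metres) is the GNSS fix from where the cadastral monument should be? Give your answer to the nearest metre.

27 m

Observed coordinate differences: Δφ = -0.00303°, Δλ = +0.00092°.
Converting to metres (1° lat = 110880 m, cos φ = 0.699752): observed ΔN = -336.0 m, observed ΔE = 71.4 m.
Subtracting the expected shift leaves a residual of -336.0 − (-326.3) = -9.7 m north and 71.4 − (46.3) = 25.1 m east.
Residual distance = √((-9.7)² + 25.1²) = 26.9 m.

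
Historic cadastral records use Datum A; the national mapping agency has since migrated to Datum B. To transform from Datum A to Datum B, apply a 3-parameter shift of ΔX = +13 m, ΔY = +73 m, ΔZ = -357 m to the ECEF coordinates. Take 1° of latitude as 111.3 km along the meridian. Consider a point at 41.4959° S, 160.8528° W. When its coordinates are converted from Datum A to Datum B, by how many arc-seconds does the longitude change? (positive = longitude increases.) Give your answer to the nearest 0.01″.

sin φ = -0.662566, cos φ = 0.749003, sin λ = -0.327996, cos λ = -0.944679.
East component: ΔE = −sin λ·ΔX + cos λ·ΔY = −(-0.327996)(13) + (-0.944679)(73) = -64.70 m.
1° of latitude spans 111300 m; at latitude φ, 1° of longitude spans that × cos φ = 83364.0 m, so Δλ = -64.70 / 83364.0 × 3600 = -2.794″.

Δλ = -2.79″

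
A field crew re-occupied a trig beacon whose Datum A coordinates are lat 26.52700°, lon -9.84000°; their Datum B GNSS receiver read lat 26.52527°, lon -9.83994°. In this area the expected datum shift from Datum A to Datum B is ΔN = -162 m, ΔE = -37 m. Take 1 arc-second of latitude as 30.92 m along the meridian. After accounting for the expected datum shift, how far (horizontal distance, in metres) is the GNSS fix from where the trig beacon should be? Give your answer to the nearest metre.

53 m

Observed coordinate differences: Δφ = -0.00173°, Δλ = +0.00006°.
Converting to metres (1° lat = 111312 m, cos φ = 0.894724): observed ΔN = -192.6 m, observed ΔE = 6.0 m.
Subtracting the expected shift leaves a residual of -192.6 − (-162) = -30.6 m north and 6.0 − (-37) = 43.0 m east.
Residual distance = √((-30.6)² + 43.0²) = 52.7 m.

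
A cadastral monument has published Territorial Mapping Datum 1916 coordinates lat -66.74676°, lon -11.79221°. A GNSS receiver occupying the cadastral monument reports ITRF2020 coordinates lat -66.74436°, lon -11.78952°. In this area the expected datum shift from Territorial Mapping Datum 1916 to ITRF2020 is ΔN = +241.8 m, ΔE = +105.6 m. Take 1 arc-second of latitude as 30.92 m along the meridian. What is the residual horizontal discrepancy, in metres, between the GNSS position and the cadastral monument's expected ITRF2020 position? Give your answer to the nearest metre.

28 m

Observed coordinate differences: Δφ = +0.00240°, Δλ = +0.00269°.
Converting to metres (1° lat = 111312 m, cos φ = 0.394796): observed ΔN = 267.1 m, observed ΔE = 118.2 m.
Subtracting the expected shift leaves a residual of 267.1 − (241.8) = 25.3 m north and 118.2 − (105.6) = 12.6 m east.
Residual distance = √(25.3² + 12.6²) = 28.3 m.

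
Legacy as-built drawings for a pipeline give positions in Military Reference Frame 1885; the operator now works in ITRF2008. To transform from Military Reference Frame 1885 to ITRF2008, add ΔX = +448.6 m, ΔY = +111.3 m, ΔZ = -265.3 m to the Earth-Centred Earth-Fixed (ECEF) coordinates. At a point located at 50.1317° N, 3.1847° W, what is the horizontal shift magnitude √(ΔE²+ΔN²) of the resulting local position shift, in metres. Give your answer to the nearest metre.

527 m

At φ = 50.1317°, λ = -3.1847°: sin φ = 0.767520, cos φ = 0.641025, sin λ = -0.055555, cos λ = 0.998456.
ΔE = −sin λ·ΔX + cos λ·ΔY = −(-0.055555)·(448.6) + (0.998456)·(111.3) = 136.05 m.
ΔN = −sin φ cos λ·ΔX − sin φ sin λ·ΔY + cos φ·ΔZ = −(0.767520)(0.998456)(448.6) − (0.767520)(-0.055555)(111.3) + (0.641025)(-265.3) = -509.10 m.
Horizontal magnitude = √(ΔE² + ΔN²) = √(136.05² + (-509.10)²) = 526.96 m.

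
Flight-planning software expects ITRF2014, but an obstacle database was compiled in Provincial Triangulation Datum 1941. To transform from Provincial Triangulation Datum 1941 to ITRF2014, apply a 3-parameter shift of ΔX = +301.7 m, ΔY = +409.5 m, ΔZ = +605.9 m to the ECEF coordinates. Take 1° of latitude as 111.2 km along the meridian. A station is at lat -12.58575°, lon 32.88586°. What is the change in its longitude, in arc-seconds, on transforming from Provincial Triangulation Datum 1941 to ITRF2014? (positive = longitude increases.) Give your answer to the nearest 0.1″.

sin φ = -0.217901, cos φ = 0.975971, sin λ = 0.542967, cos λ = 0.839754.
East component: ΔE = −sin λ·ΔX + cos λ·ΔY = −(0.542967)(301.7) + (0.839754)(409.5) = 180.07 m.
1° of latitude spans 111200 m; at latitude φ, 1° of longitude spans that × cos φ = 108528.0 m, so Δλ = 180.07 / 108528.0 × 3600 = 5.973″.

Δλ = 6.0″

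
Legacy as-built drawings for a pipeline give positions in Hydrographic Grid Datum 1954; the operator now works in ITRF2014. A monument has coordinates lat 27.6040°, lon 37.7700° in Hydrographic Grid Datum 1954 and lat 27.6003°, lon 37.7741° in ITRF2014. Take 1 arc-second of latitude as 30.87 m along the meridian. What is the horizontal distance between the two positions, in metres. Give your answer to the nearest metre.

576 m

Δφ = 27.6003° − 27.6040° = -0.0037°; Δλ = 37.7741° − 37.7700° = +0.0041°.
1° of latitude = 3600 × 30.87 = 111132 m.
ΔN = Δφ × 111132 = -411.2 m; ΔE = Δλ × 111132 × cos(27.6040°) = +0.0041 × 111132 × 0.886171 = 403.8 m.
Distance = √(ΔE² + ΔN²) = √(403.8² + (-411.2)²) = 576.3 m.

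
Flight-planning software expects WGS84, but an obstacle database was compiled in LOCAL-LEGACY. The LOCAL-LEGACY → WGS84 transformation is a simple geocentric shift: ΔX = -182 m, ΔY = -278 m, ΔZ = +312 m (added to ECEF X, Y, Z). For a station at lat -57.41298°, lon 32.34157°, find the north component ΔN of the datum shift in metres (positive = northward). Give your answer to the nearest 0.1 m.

At φ = -57.41298°, λ = 32.34157°: sin φ = -0.842574, cos φ = 0.538580, sin λ = 0.534965, cos λ = 0.844874.
ΔN = −sin φ cos λ·ΔX − sin φ sin λ·ΔY + cos φ·ΔZ = −(-0.842574)(0.844874)(-182) − (-0.842574)(0.534965)(-278) + (0.538580)(312) = -86.83 m.

ΔN = -86.8 m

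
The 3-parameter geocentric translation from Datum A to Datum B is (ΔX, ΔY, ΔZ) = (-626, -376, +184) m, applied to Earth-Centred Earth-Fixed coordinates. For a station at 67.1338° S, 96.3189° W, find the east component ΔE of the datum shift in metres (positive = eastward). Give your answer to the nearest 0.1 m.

At φ = -67.1338°, λ = -96.3189°: sin φ = -0.921415, cos φ = 0.388580, sin λ = -0.993925, cos λ = -0.110062.
ΔE = −sin λ·ΔX + cos λ·ΔY = −(-0.993925)·(-626) + (-0.110062)·(-376) = -580.81 m.

ΔE = -580.8 m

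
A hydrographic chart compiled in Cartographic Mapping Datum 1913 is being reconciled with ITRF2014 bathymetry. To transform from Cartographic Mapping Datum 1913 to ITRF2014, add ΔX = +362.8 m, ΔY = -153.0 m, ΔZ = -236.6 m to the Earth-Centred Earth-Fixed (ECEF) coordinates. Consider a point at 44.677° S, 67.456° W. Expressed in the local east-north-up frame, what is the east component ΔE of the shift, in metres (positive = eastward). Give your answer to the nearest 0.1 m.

The local east axis at (φ, λ) is (−sin λ, cos λ, 0), so ΔE = −sin(-67.456°)·362.8 + cos(-67.456°)·(-153.0) = 276.42 m.

ΔE = 276.4 m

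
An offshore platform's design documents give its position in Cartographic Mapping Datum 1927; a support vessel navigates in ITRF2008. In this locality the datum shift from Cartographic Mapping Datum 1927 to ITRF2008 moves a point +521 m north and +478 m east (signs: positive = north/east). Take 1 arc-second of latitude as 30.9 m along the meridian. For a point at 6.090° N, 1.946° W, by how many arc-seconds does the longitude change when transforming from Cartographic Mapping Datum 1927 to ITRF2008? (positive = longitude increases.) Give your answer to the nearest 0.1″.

At latitude 6.090°, cos φ = 0.994356.
1″ of longitude at this latitude = 30.90 × cos φ = 30.7256 m, so Δλ = 478.0 / 30.7256 = 15.557″.

Δλ = 15.6″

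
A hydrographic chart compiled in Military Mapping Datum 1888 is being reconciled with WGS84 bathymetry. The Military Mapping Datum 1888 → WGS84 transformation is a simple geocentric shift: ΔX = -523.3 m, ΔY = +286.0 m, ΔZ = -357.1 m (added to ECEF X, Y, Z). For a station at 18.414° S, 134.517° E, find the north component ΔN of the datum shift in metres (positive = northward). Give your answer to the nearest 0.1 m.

ΔN = -158.5 m

At φ = -18.414°, λ = 134.517°: sin φ = -0.315881, cos φ = 0.948799, sin λ = 0.713042, cos λ = -0.701121.
ΔN = −sin φ cos λ·ΔX − sin φ sin λ·ΔY + cos φ·ΔZ = −(-0.315881)(-0.701121)(-523.3) − (-0.315881)(0.713042)(286.0) + (0.948799)(-357.1) = -158.50 m.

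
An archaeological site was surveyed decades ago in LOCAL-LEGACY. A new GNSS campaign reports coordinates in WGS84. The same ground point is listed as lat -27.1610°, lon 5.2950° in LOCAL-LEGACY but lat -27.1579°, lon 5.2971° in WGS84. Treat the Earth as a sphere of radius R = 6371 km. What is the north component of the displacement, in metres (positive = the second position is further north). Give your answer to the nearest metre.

ΔN = 345 m

Δφ = -27.1579° − -27.1610° = +0.0031°; Δλ = 5.2971° − 5.2950° = +0.0021°.
1° along a meridian = πR/180 = 111195 m.
ΔN = Δφ × 111195 = 344.7 m; ΔE = Δλ × 111195 × cos(-27.1610°) = +0.0021 × 111195 × 0.889727 = 207.8 m.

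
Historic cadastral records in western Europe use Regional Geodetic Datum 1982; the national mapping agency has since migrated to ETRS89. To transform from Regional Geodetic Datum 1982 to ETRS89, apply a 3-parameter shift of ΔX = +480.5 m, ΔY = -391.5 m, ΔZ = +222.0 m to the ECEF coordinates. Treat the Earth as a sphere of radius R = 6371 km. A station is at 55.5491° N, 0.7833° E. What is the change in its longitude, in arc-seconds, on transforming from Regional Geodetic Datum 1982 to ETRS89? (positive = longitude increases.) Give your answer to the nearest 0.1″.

sin φ = 0.824611, cos φ = 0.565700, sin λ = 0.013671, cos λ = 0.999907.
East component: ΔE = −sin λ·ΔX + cos λ·ΔY = −(0.013671)(480.5) + (0.999907)(-391.5) = -398.03 m.
1° of latitude spans πR/180 = 111195 m; at latitude φ, 1° of longitude spans that × cos φ = 62902.9 m, so Δλ = -398.03 / 62902.9 × 3600 = -22.780″.

Δλ = -22.8″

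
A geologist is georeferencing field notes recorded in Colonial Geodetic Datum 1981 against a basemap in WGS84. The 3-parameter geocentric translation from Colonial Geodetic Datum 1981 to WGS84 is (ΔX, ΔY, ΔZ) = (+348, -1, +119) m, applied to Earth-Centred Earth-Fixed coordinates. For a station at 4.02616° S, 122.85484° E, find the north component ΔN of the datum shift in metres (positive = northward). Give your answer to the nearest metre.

ΔN = 105 m

At φ = -4.02616°, λ = 122.85484°: sin φ = -0.070212, cos φ = 0.997532, sin λ = 0.840048, cos λ = -0.542513.
ΔN = −sin φ cos λ·ΔX − sin φ sin λ·ΔY + cos φ·ΔZ = −(-0.070212)(-0.542513)(348) − (-0.070212)(0.840048)(-1) + (0.997532)(119) = 105.39 m.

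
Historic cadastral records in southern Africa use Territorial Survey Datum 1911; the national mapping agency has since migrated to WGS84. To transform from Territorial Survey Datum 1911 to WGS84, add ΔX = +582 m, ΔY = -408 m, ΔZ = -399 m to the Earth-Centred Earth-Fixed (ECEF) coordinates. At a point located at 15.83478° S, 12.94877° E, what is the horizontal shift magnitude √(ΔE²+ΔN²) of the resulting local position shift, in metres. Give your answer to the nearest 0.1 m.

At φ = -15.83478°, λ = 12.94877°: sin φ = -0.272864, cos φ = 0.962053, sin λ = 0.224080, cos λ = 0.974571.
ΔE = −sin λ·ΔX + cos λ·ΔY = −(0.224080)·(582) + (0.974571)·(-408) = -528.04 m.
ΔN = −sin φ cos λ·ΔX − sin φ sin λ·ΔY + cos φ·ΔZ = −(-0.272864)(0.974571)(582) − (-0.272864)(0.224080)(-408) + (0.962053)(-399) = -254.04 m.
Horizontal magnitude = √(ΔE² + ΔN²) = √((-528.04)² + (-254.04)²) = 585.97 m.

586.0 m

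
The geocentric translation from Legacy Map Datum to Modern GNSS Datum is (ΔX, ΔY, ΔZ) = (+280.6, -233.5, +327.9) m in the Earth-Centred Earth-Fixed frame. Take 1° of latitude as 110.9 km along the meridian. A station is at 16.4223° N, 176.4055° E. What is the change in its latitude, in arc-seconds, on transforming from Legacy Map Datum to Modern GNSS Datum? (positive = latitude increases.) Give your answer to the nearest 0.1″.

Δφ = 12.9″

sin φ = 0.282715, cos φ = 0.959204, sin λ = 0.062695, cos λ = -0.998033.
North component: ΔN = −sin φ cos λ·ΔX − sin φ sin λ·ΔY + cos φ·ΔZ = −(0.282715)(-0.998033)(280.6) − (0.282715)(0.062695)(-233.5) + (0.959204)(327.9) = 397.84 m.
1° of latitude spans 110900 m, so Δφ = 397.84 / 110900 × 3600 = 12.914″.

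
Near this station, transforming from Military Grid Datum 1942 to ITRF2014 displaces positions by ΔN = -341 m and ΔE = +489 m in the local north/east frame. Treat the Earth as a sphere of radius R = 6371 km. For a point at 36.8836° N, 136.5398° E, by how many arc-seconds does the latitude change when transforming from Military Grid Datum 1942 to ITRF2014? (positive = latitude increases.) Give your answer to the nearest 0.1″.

On a sphere of radius R, 1 rad of latitude = R, so Δφ = ΔN / R = -341.0 / 6371000 = -5.3524e-05 rad = -11.040″.

Δφ = -11.0″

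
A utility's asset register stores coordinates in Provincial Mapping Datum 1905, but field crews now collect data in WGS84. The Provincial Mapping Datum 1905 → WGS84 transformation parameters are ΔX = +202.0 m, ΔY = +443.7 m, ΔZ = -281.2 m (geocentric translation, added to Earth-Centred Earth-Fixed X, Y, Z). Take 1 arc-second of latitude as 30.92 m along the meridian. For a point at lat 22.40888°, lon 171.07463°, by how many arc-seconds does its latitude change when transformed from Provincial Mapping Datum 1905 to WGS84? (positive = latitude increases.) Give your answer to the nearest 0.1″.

sin φ = 0.381214, cos φ = 0.924487, sin λ = 0.155148, cos λ = -0.987891.
North component: ΔN = −sin φ cos λ·ΔX − sin φ sin λ·ΔY + cos φ·ΔZ = −(0.381214)(-0.987891)(202.0) − (0.381214)(0.155148)(443.7) + (0.924487)(-281.2) = -210.14 m.
1° of latitude spans 3600 × 30.92 = 111312 m, so Δφ = -210.14 / 111312 × 3600 = -6.796″.

Δφ = -6.8″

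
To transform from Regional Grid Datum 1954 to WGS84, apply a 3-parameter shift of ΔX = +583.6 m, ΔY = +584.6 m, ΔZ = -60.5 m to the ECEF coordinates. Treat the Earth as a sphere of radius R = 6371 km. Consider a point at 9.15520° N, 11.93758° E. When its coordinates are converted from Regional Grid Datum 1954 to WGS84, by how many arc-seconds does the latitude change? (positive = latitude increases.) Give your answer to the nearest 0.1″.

Δφ = -5.5″

sin φ = 0.159109, cos φ = 0.987261, sin λ = 0.206846, cos λ = 0.978374.
North component: ΔN = −sin φ cos λ·ΔX − sin φ sin λ·ΔY + cos φ·ΔZ = −(0.159109)(0.978374)(583.6) − (0.159109)(0.206846)(584.6) + (0.987261)(-60.5) = -169.82 m.
1° of latitude spans πR/180 = 111195 m, so Δφ = -169.82 / 111195 × 3600 = -5.498″.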